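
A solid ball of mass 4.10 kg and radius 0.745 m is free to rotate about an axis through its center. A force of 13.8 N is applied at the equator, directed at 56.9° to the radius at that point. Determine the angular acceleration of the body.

α ≈ 9.46 rad/s²

I = (2/5)MR² = (2/5)(4.10)(0.745)² = 0.9102 kg·m².
Only the tangential component produces torque: τ = F R sinθ = (13.8)(0.745) sin 56.9° = 8.613 N·m.
Newton's second law for rotation, τ = Iα, gives α = τ/I = 8.613/0.9102 = 9.462 rad/s².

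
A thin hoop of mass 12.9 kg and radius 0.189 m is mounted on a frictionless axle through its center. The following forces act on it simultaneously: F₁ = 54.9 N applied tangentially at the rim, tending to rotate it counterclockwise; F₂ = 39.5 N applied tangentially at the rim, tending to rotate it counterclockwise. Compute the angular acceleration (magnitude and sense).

α ≈ 38.7 rad/s², counterclockwise

I = MR² = (12.9)(0.189)² = 0.4608 kg·m².
Taking counterclockwise as positive: τ₁ = +(54.9)(0.189) = +10.38 N·m; τ₂ = +(39.5)(0.189) = +7.466 N·m.
Net torque τ = 17.84 N·m.
α = τ/I = 17.84/0.4608 = 38.72 rad/s².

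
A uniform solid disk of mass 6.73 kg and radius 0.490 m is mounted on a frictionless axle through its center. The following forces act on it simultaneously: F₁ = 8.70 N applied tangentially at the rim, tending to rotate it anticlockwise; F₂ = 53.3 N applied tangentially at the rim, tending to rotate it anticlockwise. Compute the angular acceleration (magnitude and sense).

I = ½MR² = (1/2)(6.73)(0.490)² = 0.8079 kg·m².
Taking anticlockwise as positive: τ₁ = +(8.70)(0.490) = +4.263 N·m; τ₂ = +(53.3)(0.490) = +26.12 N·m.
Net torque τ = 30.38 N·m.
α = τ/I = 30.38/0.8079 = 37.60 rad/s².

α ≈ 37.6 rad/s², anticlockwise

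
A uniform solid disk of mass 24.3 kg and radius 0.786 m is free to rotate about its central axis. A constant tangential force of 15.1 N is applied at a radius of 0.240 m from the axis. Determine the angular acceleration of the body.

I = ½MR² = (1/2)(24.3)(0.786)² = 7.506 kg·m².
τ = F·r = (15.1)(0.240) = 3.624 N·m.
From τ = Iα: α = 3.624/7.506 = 0.4828 rad/s².

α ≈ 0.483 rad/s²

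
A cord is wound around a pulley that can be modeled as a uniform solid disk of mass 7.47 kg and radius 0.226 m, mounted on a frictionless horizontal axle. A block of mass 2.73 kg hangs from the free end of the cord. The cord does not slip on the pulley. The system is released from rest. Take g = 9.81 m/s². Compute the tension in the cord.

T ≈ 15.5 N

I = ½MR² = (1/2)(7.47)(0.226)² = 0.1908 kg·m².
Block: mg − T = ma. Pulley: TR = Iα. No-slip: a = αR, so T = (I/R²)a = 3.735·a.
Then mg = (m + 3.735)a, so a = (2.73)(9.81)/(2.73 + 3.735) = 4.143 m/s².
T = 3.735·a = 15.47 N.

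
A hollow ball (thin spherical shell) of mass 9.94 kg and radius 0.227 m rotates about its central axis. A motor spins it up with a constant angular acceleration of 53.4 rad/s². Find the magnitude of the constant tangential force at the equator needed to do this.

F ≈ 80.3 N

I = (2/3)MR² = (2/3)(9.94)(0.227)² = 0.3415 kg·m².
The required torque is τ = Iα = (0.3415)(53.40) = 18.23 N·m.
A tangential force at the equator gives τ = FR, so F = τ/R = 18.23/0.227 = 80.33 N.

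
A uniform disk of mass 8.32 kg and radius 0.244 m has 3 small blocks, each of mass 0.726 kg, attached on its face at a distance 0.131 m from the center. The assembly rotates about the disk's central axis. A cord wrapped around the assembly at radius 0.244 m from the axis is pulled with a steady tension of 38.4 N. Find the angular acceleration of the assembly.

α ≈ 32.9 rad/s²

I_disk = ½MR² = ½(8.32)(0.244)² = 0.2477 kg·m².
I_blocks = 3·m·r² = 3(0.726)(0.131)² = 0.03738 kg·m².
Total I = 0.2850 kg·m².
τ = F r = (38.4)(0.244) = 9.370 N·m.
α = τ/I = 9.370/0.2850 = 32.87 rad/s².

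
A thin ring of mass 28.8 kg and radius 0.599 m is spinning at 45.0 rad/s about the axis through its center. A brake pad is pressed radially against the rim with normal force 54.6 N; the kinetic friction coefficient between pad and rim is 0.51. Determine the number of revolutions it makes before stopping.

≈ 99.8 revolutions

I = MR² = (28.8)(0.599)² = 10.33 kg·m².
Friction force f = μN = (0.51)(54.6) = 27.85 N at the rim; torque magnitude τ = fR = 16.68 N·m, opposing ω.
|α| = τ/I = 16.68/10.33 = 1.614 rad/s² (deceleration).
ω² = ω₀² − 2|α|θ with ω = 0 ⇒ θ = ω₀²/(2|α|) = 627.3 rad = 99.83 rev.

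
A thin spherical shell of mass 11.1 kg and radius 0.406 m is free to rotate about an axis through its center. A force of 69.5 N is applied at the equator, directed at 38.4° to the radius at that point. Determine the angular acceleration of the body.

α ≈ 14.4 rad/s²

I = (2/3)MR² = (2/3)(11.1)(0.406)² = 1.220 kg·m².
Only the tangential component produces torque: τ = F R sinθ = (69.5)(0.406) sin 38.4° = 17.53 N·m.
Newton's second law for rotation, τ = Iα, gives α = τ/I = 17.53/1.220 = 14.37 rad/s².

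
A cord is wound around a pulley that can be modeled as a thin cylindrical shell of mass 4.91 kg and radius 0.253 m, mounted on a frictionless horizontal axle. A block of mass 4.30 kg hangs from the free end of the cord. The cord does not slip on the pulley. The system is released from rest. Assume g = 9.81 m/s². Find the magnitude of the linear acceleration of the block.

I = MR² = (4.91)(0.253)² = 0.3143 kg·m².
Block: mg − T = ma. Pulley: TR = Iα. No-slip: a = αR, so T = (I/R²)a = 4.910·a.
Then mg = (m + 4.910)a, so a = (4.30)(9.81)/(4.30 + 4.910) = 4.580 m/s².

a ≈ 4.58 m/s²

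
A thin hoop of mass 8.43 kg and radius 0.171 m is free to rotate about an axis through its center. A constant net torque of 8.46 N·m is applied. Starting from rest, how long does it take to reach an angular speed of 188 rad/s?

t ≈ 5.48 s

I = MR² = (8.43)(0.171)² = 0.2465 kg·m².
α = τ/I = 8.46/0.2465 = 34.32 rad/s².
ω = αt ⇒ t = ω/α = 188/34.32 = 5.478 s.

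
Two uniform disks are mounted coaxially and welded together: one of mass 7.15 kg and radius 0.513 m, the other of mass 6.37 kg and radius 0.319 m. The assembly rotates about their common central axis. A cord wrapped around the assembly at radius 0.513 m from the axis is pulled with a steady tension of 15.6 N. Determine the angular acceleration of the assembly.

I = ½M₁R₁² + ½M₂R₂² = ½(7.15)(0.513)² + ½(6.37)(0.319)² = 1.265 kg·m².
τ = F r = (15.6)(0.513) = 8.003 N·m.
α = τ/I = 8.003/1.265 = 6.327 rad/s².

α ≈ 6.33 rad/s²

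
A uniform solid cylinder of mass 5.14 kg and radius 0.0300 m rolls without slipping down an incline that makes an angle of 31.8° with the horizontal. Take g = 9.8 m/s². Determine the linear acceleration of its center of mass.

Translation along the incline: Mg sinθ − f = Ma.
Rotation about the center: fR = Iα with I = ½MR². No-slip gives a = αR, so f = (I/R²)a = (1/2)M a.
Substituting: Mg sinθ = (1 + 0.5000)Ma, so a = g sinθ/(1 + 0.5000) = (9.8) sin 31.8° / 1.500 = 3.443 m/s².

a ≈ 3.44 m/s²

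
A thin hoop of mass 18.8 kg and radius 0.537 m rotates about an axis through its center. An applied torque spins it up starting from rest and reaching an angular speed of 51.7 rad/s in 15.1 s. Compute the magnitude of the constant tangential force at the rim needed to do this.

I = MR² = (18.8)(0.537)² = 5.421 kg·m².
α = Δω/Δt = (51.7 − 0)/15.1 = 3.424 rad/s².
The required torque is τ = Iα = (5.421)(3.424) = 18.56 N·m.
A tangential force at the rim gives τ = FR, so F = τ/R = 18.56/0.537 = 34.57 N.

F ≈ 34.6 N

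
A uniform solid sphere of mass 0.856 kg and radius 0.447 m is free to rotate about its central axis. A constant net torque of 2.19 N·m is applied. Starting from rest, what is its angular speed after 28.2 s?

ω ≈ 903 rad/s

I = (2/5)MR² = (2/5)(0.856)(0.447)² = 0.06841 kg·m².
α = τ/I = 2.19/0.06841 = 32.01 rad/s².
ω = ω₀ + αt = 0 + (32.01)(28.2) = 902.7 rad/s.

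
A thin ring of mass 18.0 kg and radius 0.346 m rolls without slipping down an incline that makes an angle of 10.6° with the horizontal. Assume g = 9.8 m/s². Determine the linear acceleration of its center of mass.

Translation along the incline: Mg sinθ − f = Ma.
Rotation about the center: fR = Iα with I = MR². No-slip gives a = αR, so f = (I/R²)a = M a.
Substituting: Mg sinθ = (1 + 1.000)Ma, so a = g sinθ/(1 + 1.000) = (9.8) sin 10.6° / 2.000 = 0.9014 m/s².

a ≈ 0.901 m/s²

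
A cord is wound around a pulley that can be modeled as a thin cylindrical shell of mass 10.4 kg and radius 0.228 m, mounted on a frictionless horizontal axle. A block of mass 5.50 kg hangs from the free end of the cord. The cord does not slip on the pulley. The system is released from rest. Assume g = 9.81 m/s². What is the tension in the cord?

T ≈ 35.3 N

I = MR² = (10.4)(0.228)² = 0.5406 kg·m².
Block: mg − T = ma. Pulley: TR = Iα. No-slip: a = αR, so T = (I/R²)a = 10.40·a.
Then mg = (m + 10.40)a, so a = (5.50)(9.81)/(5.50 + 10.40) = 3.393 m/s².
T = 10.40·a = 35.29 N.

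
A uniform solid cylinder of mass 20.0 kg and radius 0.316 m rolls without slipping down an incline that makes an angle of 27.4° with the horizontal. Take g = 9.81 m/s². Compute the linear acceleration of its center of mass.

Translation along the incline: Mg sinθ − f = Ma.
Rotation about the center: fR = Iα with I = ½MR². No-slip gives a = αR, so f = (I/R²)a = (1/2)M a.
Substituting: Mg sinθ = (1 + 0.5000)Ma, so a = g sinθ/(1 + 0.5000) = (9.81) sin 27.4° / 1.500 = 3.010 m/s².

a ≈ 3.01 m/s²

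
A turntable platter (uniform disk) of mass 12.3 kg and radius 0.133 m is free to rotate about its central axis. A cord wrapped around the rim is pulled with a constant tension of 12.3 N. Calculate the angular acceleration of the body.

α ≈ 15.0 rad/s²

I = ½MR² = (1/2)(12.3)(0.133)² = 0.1088 kg·m².
τ = F R = (12.3)(0.133) = 1.636 N·m.
From τ = Iα: α = 1.636/0.1088 = 15.04 rad/s².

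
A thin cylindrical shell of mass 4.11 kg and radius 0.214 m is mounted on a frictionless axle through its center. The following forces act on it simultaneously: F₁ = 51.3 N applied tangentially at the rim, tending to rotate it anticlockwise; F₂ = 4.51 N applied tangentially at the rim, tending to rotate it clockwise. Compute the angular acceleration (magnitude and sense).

α ≈ 53.2 rad/s², anticlockwise

I = MR² = (4.11)(0.214)² = 0.1882 kg·m².
Taking anticlockwise as positive: τ₁ = +(51.3)(0.214) = +10.98 N·m; τ₂ = −(4.51)(0.214) = −0.9651 N·m.
Net torque τ = 10.01 N·m.
α = τ/I = 10.01/0.1882 = 53.20 rad/s².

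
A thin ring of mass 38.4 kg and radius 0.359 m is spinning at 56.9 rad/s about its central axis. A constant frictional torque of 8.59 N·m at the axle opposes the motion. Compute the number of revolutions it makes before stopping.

≈ 148 revolutions

I = MR² = (38.4)(0.359)² = 4.949 kg·m².
The net torque has magnitude 8.59 N·m, opposing ω.
|α| = τ/I = 8.590/4.949 = 1.736 rad/s² (deceleration).
ω² = ω₀² − 2|α|θ with ω = 0 ⇒ θ = ω₀²/(2|α|) = 932.7 rad = 148.4 rev.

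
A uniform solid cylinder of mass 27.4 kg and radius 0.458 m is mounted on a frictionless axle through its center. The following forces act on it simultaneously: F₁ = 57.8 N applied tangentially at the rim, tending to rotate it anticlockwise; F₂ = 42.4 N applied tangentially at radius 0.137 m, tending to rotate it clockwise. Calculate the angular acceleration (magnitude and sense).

I = ½MR² = (1/2)(27.4)(0.458)² = 2.874 kg·m².
Taking anticlockwise as positive: τ₁ = +(57.8)(0.458) = +26.47 N·m; τ₂ = −(42.4)(0.137) = −5.809 N·m.
Net torque τ = 20.66 N·m.
α = τ/I = 20.66/2.874 = 7.190 rad/s².

α ≈ 7.19 rad/s², anticlockwise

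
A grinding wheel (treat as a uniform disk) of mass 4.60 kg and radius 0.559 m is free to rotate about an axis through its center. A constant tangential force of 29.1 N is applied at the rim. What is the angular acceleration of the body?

α ≈ 22.6 rad/s²

I = ½MR² = (1/2)(4.60)(0.559)² = 0.7187 kg·m².
τ = F R = (29.1)(0.559) = 16.27 N·m.
Newton's second law for rotation, τ = Iα, gives α = τ/I = 16.27/0.7187 = 22.63 rad/s².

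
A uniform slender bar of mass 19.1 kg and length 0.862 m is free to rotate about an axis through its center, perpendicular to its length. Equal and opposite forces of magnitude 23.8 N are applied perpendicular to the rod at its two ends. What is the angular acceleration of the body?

I = (1/12)ML² = (1/12)(19.1)(0.862)² = 1.183 kg·m².
The couple gives τ = F·(L/2) + F·(L/2) = F L = (23.8)(0.862) = 20.52 N·m.
Newton's second law for rotation, τ = Iα, gives α = τ/I = 20.52/1.183 = 17.35 rad/s².

α ≈ 17.3 rad/s²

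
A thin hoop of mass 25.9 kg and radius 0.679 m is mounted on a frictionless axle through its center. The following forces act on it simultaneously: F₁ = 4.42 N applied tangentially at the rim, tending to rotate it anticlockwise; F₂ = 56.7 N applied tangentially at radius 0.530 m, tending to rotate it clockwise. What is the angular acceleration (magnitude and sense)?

I = MR² = (25.9)(0.679)² = 11.94 kg·m².
Taking anticlockwise as positive: τ₁ = +(4.42)(0.679) = +3.001 N·m; τ₂ = −(56.7)(0.530) = −30.05 N·m.
Net torque τ = -27.05 N·m.
α = τ/I = -27.05/11.94 = -2.265 rad/s².

α ≈ 2.27 rad/s², clockwise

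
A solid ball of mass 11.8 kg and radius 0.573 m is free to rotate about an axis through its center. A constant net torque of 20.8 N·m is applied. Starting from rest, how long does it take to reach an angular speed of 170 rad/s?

I = (2/5)MR² = (2/5)(11.8)(0.573)² = 1.550 kg·m².
α = τ/I = 20.8/1.550 = 13.42 rad/s².
ω = αt ⇒ t = ω/α = 170/13.42 = 12.67 s.

t ≈ 12.7 s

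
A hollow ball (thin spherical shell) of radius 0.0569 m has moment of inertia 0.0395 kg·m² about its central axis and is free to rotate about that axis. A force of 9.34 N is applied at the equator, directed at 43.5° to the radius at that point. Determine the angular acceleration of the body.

α ≈ 9.26 rad/s²

Only the tangential component produces torque: τ = F R sinθ = (9.34)(0.0569) sin 43.5° = 0.3658 N·m.
From τ = Iα: α = 0.3658/0.03950 = 9.261 rad/s².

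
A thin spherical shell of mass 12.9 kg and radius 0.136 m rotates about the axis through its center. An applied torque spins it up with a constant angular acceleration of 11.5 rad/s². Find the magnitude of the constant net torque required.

τ ≈ 1.83 N·m

I = (2/3)MR² = (2/3)(12.9)(0.136)² = 0.1591 kg·m².
τ = Iα = (0.1591)(11.50) = 1.829 N·m.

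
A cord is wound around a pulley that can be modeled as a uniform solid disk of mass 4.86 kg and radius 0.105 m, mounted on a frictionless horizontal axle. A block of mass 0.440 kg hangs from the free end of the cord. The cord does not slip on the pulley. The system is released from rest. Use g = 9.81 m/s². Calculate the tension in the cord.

T ≈ 3.65 N

I = ½MR² = (1/2)(4.86)(0.105)² = 0.02679 kg·m².
Block: mg − T = ma. Pulley: TR = Iα. No-slip: a = αR, so T = (I/R²)a = 2.430·a.
Then mg = (m + 2.430)a, so a = (0.440)(9.81)/(0.440 + 2.430) = 1.504 m/s².
T = 2.430·a = 3.655 N.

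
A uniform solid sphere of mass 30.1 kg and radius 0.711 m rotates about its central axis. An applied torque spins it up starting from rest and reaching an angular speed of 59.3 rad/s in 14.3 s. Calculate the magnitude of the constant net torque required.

I = (2/5)MR² = (2/5)(30.1)(0.711)² = 6.086 kg·m².
α = Δω/Δt = (59.3 − 0)/14.3 = 4.147 rad/s².
τ = Iα = (6.086)(4.147) = 25.24 N·m.

τ ≈ 25.2 N·m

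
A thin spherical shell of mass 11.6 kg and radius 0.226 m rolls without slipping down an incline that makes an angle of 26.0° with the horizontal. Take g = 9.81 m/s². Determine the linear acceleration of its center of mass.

Translation along the incline: Mg sinθ − f = Ma.
Rotation about the center: fR = Iα with I = (2/3)MR². No-slip gives a = αR, so f = (I/R²)a = (2/3)M a.
Substituting: Mg sinθ = (1 + 0.6667)Ma, so a = g sinθ/(1 + 0.6667) = (9.81) sin 26.0° / 1.667 = 2.580 m/s².

a ≈ 2.58 m/s²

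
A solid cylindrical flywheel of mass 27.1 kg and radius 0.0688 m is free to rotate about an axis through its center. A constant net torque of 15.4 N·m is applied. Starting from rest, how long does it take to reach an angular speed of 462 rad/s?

I = ½MR² = (1/2)(27.1)(0.0688)² = 0.06414 kg·m².
α = τ/I = 15.4/0.06414 = 240.1 rad/s².
ω = αt ⇒ t = ω/α = 462/240.1 = 1.924 s.

t ≈ 1.92 s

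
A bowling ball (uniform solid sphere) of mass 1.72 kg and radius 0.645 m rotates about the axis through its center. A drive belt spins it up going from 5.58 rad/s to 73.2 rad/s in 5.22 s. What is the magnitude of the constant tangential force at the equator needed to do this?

I = (2/5)MR² = (2/5)(1.72)(0.645)² = 0.2862 kg·m².
α = Δω/Δt = (73.2 − 5.58)/5.22 = 12.95 rad/s².
The required torque is τ = Iα = (0.2862)(12.95) = 3.708 N·m.
A tangential force at the equator gives τ = FR, so F = τ/R = 3.708/0.645 = 5.748 N.

F ≈ 5.75 N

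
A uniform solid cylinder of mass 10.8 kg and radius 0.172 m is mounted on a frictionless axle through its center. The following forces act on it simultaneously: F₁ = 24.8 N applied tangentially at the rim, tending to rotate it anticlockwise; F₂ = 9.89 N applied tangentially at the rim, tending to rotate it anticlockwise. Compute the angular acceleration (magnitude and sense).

α ≈ 37.3 rad/s², anticlockwise

I = ½MR² = (1/2)(10.8)(0.172)² = 0.1598 kg·m².
Taking anticlockwise as positive: τ₁ = +(24.8)(0.172) = +4.266 N·m; τ₂ = +(9.89)(0.172) = +1.701 N·m.
Net torque τ = 5.967 N·m.
α = τ/I = 5.967/0.1598 = 37.35 rad/s².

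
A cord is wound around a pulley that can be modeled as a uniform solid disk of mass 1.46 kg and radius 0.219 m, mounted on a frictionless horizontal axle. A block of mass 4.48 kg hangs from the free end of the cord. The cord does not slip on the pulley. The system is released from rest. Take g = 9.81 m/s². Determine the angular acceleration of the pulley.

I = ½MR² = (1/2)(1.46)(0.219)² = 0.03501 kg·m².
Block: mg − T = ma. Pulley: TR = Iα. No-slip: a = αR, so T = (I/R²)a = 0.7300·a.
Then mg = (m + 0.7300)a, so a = (4.48)(9.81)/(4.48 + 0.7300) = 8.435 m/s².
α = a/R = 8.435/0.219 = 38.52 rad/s².

α ≈ 38.5 rad/s²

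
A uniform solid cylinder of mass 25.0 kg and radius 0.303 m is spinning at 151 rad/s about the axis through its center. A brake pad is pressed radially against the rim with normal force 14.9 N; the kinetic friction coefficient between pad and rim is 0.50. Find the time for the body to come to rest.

t ≈ 76.8 s

I = ½MR² = (1/2)(25.0)(0.303)² = 1.148 kg·m².
Friction force f = μN = (0.50)(14.9) = 7.450 N at the rim; torque magnitude τ = fR = 2.257 N·m, opposing ω.
|α| = τ/I = 2.257/1.148 = 1.967 rad/s² (deceleration).
0 = ω₀ − |α|t ⇒ t = ω₀/|α| = 151/1.967 = 76.77 s.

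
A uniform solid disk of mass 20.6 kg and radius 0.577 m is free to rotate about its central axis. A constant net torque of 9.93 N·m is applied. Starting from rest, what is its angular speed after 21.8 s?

I = ½MR² = (1/2)(20.6)(0.577)² = 3.429 kg·m².
α = τ/I = 9.93/3.429 = 2.896 rad/s².
ω = ω₀ + αt = 0 + (2.896)(21.8) = 63.13 rad/s.

ω ≈ 63.1 rad/s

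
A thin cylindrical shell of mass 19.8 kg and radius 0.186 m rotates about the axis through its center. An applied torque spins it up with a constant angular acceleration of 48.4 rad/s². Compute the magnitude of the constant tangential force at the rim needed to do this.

F ≈ 178 N

I = MR² = (19.8)(0.186)² = 0.6850 kg·m².
The required torque is τ = Iα = (0.6850)(48.40) = 33.15 N·m.
A tangential force at the rim gives τ = FR, so F = τ/R = 33.15/0.186 = 178.2 N.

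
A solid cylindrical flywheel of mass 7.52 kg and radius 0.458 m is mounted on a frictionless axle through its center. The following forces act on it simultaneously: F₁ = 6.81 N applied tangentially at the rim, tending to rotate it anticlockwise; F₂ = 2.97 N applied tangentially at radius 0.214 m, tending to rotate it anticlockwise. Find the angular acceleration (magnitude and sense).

I = ½MR² = (1/2)(7.52)(0.458)² = 0.7887 kg·m².
Taking anticlockwise as positive: τ₁ = +(6.81)(0.458) = +3.119 N·m; τ₂ = +(2.97)(0.214) = +0.6356 N·m.
Net torque τ = 3.755 N·m.
α = τ/I = 3.755/0.7887 = 4.760 rad/s².

α ≈ 4.76 rad/s², anticlockwise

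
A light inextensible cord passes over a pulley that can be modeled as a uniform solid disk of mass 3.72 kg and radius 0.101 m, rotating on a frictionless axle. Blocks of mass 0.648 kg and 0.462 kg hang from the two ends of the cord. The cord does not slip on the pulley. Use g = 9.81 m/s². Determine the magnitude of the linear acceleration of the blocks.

I = ½MR² = (1/2)(3.72)(0.101)² = 0.01897 kg·m².
Heavier block: m₁g − T₁ = m₁a. Lighter block: T₂ − m₂g = m₂a.
Pulley: (T₁ − T₂)R = Iα = I(a/R), so T₁ − T₂ = (I/R²)a = (1/2)M_p a = 1.860·a.
Adding the three: (m₁ − m₂)g = (m₁ + m₂ + 1.860)a, so a = (0.648 − 0.462)(9.81)/(0.648 + 0.462 + 1.860) = 0.6144 m/s².

a ≈ 0.614 m/s²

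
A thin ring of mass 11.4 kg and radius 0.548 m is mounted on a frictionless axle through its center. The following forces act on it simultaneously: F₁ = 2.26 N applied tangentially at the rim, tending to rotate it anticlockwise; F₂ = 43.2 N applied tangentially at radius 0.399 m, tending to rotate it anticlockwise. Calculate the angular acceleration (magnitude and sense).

I = MR² = (11.4)(0.548)² = 3.423 kg·m².
Taking anticlockwise as positive: τ₁ = +(2.26)(0.548) = +1.238 N·m; τ₂ = +(43.2)(0.399) = +17.24 N·m.
Net torque τ = 18.48 N·m.
α = τ/I = 18.48/3.423 = 5.397 rad/s².

α ≈ 5.40 rad/s², anticlockwise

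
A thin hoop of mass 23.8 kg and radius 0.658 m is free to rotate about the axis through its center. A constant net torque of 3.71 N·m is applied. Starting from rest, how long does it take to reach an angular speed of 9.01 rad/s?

I = MR² = (23.8)(0.658)² = 10.30 kg·m².
α = τ/I = 3.71/10.30 = 0.3600 rad/s².
ω = αt ⇒ t = ω/α = 9.01/0.3600 = 25.03 s.

t ≈ 25.0 s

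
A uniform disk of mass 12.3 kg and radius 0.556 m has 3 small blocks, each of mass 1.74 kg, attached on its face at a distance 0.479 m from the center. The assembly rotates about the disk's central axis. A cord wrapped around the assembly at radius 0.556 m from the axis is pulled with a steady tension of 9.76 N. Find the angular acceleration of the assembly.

α ≈ 1.75 rad/s²

I_disk = ½MR² = ½(12.3)(0.556)² = 1.901 kg·m².
I_blocks = 3·m·r² = 3(1.74)(0.479)² = 1.198 kg·m².
Total I = 3.099 kg·m².
τ = F r = (9.76)(0.556) = 5.427 N·m.
α = τ/I = 5.427/3.099 = 1.751 rad/s².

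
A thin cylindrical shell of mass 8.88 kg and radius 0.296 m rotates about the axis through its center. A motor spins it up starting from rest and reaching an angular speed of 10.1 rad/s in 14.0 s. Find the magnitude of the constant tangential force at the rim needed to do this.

F ≈ 1.90 N

I = MR² = (8.88)(0.296)² = 0.7780 kg·m².
α = Δω/Δt = (10.1 − 0)/14.0 = 0.7214 rad/s².
The required torque is τ = Iα = (0.7780)(0.7214) = 0.5613 N·m.
A tangential force at the rim gives τ = FR, so F = τ/R = 0.5613/0.296 = 1.896 N.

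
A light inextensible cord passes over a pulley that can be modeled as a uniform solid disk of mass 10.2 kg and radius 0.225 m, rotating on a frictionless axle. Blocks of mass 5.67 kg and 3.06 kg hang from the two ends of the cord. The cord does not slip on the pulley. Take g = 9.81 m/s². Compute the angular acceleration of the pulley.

α ≈ 8.23 rad/s²

I = ½MR² = (1/2)(10.2)(0.225)² = 0.2582 kg·m².
Heavier block: m₁g − T₁ = m₁a. Lighter block: T₂ − m₂g = m₂a.
Pulley: (T₁ − T₂)R = Iα = I(a/R), so T₁ − T₂ = (I/R²)a = (1/2)M_p a = 5.100·a.
Adding the three: (m₁ − m₂)g = (m₁ + m₂ + 5.100)a, so a = (5.67 − 3.06)(9.81)/(5.67 + 3.06 + 5.100) = 1.851 m/s².
α = a/R = 1.851/0.225 = 8.228 rad/s².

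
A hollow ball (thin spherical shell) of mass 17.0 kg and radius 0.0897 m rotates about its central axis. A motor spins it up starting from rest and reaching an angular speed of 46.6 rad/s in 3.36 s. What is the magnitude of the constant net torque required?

τ ≈ 1.26 N·m

I = (2/3)MR² = (2/3)(17.0)(0.0897)² = 0.09119 kg·m².
α = Δω/Δt = (46.6 − 0)/3.36 = 13.87 rad/s².
τ = Iα = (0.09119)(13.87) = 1.265 N·m.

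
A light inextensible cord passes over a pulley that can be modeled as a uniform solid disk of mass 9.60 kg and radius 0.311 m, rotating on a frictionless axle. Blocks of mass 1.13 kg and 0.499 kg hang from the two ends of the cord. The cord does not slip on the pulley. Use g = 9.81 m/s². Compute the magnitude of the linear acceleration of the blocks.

I = ½MR² = (1/2)(9.60)(0.311)² = 0.4643 kg·m².
Heavier block: m₁g − T₁ = m₁a. Lighter block: T₂ − m₂g = m₂a.
Pulley: (T₁ − T₂)R = Iα = I(a/R), so T₁ − T₂ = (I/R²)a = (1/2)M_p a = 4.800·a.
Adding the three: (m₁ − m₂)g = (m₁ + m₂ + 4.800)a, so a = (1.13 − 0.499)(9.81)/(1.13 + 0.499 + 4.800) = 0.9628 m/s².

a ≈ 0.963 m/s²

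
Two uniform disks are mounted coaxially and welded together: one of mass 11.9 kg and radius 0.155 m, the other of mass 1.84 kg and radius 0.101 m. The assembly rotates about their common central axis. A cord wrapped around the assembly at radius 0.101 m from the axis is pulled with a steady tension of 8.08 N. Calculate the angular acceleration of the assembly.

α ≈ 5.36 rad/s²

I = ½M₁R₁² + ½M₂R₂² = ½(11.9)(0.155)² + ½(1.84)(0.101)² = 0.1523 kg·m².
τ = F r = (8.08)(0.101) = 0.8161 N·m.
α = τ/I = 0.8161/0.1523 = 5.357 rad/s².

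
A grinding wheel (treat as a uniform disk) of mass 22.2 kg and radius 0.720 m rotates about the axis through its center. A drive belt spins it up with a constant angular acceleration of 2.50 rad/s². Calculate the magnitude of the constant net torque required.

τ ≈ 14.4 N·m

I = ½MR² = (1/2)(22.2)(0.720)² = 5.754 kg·m².
τ = Iα = (5.754)(2.500) = 14.39 N·m.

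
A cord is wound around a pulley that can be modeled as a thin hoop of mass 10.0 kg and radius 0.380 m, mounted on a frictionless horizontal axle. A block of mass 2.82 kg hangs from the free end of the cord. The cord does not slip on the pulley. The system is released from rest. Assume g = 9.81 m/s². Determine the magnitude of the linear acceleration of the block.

I = MR² = (10.0)(0.380)² = 1.444 kg·m².
Block: mg − T = ma. Pulley: TR = Iα. No-slip: a = αR, so T = (I/R²)a = 10.00·a.
Then mg = (m + 10.00)a, so a = (2.82)(9.81)/(2.82 + 10.00) = 2.158 m/s².

a ≈ 2.16 m/s²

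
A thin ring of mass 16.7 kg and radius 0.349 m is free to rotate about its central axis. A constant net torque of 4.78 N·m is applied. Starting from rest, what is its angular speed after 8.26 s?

ω ≈ 19.4 rad/s

I = MR² = (16.7)(0.349)² = 2.034 kg·m².
α = τ/I = 4.78/2.034 = 2.350 rad/s².
ω = ω₀ + αt = 0 + (2.350)(8.26) = 19.41 rad/s.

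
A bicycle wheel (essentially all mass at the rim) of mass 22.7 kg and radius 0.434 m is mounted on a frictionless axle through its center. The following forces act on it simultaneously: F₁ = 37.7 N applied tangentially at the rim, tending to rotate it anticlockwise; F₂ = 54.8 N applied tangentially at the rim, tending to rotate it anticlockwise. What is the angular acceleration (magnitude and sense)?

I = MR² = (22.7)(0.434)² = 4.276 kg·m².
Taking anticlockwise as positive: τ₁ = +(37.7)(0.434) = +16.36 N·m; τ₂ = +(54.8)(0.434) = +23.78 N·m.
Net torque τ = 40.14 N·m.
α = τ/I = 40.14/4.276 = 9.389 rad/s².

α ≈ 9.39 rad/s², anticlockwise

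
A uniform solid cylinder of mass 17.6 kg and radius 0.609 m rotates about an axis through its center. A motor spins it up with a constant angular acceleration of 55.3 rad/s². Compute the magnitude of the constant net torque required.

τ ≈ 180 N·m

I = ½MR² = (1/2)(17.6)(0.609)² = 3.264 kg·m².
τ = Iα = (3.264)(55.30) = 180.5 N·m.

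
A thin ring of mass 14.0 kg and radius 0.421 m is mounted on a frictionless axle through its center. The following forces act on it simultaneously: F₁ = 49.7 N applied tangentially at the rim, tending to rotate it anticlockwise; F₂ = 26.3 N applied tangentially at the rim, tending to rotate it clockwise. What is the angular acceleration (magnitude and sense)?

I = MR² = (14.0)(0.421)² = 2.481 kg·m².
Taking anticlockwise as positive: τ₁ = +(49.7)(0.421) = +20.92 N·m; τ₂ = −(26.3)(0.421) = −11.07 N·m.
Net torque τ = 9.851 N·m.
α = τ/I = 9.851/2.481 = 3.970 rad/s².

α ≈ 3.97 rad/s², anticlockwise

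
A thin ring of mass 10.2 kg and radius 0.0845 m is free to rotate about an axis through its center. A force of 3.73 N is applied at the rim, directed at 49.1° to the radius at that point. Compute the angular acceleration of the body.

α ≈ 3.27 rad/s²

I = MR² = (10.2)(0.0845)² = 0.07283 kg·m².
Only the tangential component produces torque: τ = F R sinθ = (3.73)(0.0845) sin 49.1° = 0.2382 N·m.
Newton's second law for rotation, τ = Iα, gives α = τ/I = 0.2382/0.07283 = 3.271 rad/s².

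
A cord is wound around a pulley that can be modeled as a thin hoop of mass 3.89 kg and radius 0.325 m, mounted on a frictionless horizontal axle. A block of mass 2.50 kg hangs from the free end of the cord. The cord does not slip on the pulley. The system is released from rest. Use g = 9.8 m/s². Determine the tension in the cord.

I = MR² = (3.89)(0.325)² = 0.4109 kg·m².
Block: mg − T = ma. Pulley: TR = Iα. No-slip: a = αR, so T = (I/R²)a = 3.890·a.
Then mg = (m + 3.890)a, so a = (2.50)(9.8)/(2.50 + 3.890) = 3.834 m/s².
T = 3.890·a = 14.91 N.

T ≈ 14.9 N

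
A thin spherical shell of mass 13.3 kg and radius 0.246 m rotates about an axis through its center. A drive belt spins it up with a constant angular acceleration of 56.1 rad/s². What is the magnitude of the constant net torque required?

τ ≈ 30.1 N·m

I = (2/3)MR² = (2/3)(13.3)(0.246)² = 0.5366 kg·m².
τ = Iα = (0.5366)(56.10) = 30.10 N·m.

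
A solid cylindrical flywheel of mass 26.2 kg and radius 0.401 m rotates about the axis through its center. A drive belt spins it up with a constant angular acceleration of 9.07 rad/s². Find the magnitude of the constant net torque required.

I = ½MR² = (1/2)(26.2)(0.401)² = 2.106 kg·m².
τ = Iα = (2.106)(9.070) = 19.11 N·m.

τ ≈ 19.1 N·m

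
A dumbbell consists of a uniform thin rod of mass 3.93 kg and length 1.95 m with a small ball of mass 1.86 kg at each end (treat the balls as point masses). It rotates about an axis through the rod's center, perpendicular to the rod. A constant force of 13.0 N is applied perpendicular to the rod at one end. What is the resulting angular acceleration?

I_rod = (1/12)ML² = (1/12)(3.93)(1.95)² = 1.245 kg·m².
I_balls = 2·m·(L/2)² = 2(1.86)(0.9750)² = 3.536 kg·m².
Total I = 4.782 kg·m².
τ = F·(L/2) = (13.0)(0.975) = 12.67 N·m.
α = τ/I = 12.67/4.782 = 2.651 rad/s².

α ≈ 2.65 rad/s²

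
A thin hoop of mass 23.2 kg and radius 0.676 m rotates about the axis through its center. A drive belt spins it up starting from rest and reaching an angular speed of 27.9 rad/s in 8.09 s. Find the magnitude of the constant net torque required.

I = MR² = (23.2)(0.676)² = 10.60 kg·m².
α = Δω/Δt = (27.9 − 0)/8.09 = 3.449 rad/s².
τ = Iα = (10.60)(3.449) = 36.56 N·m.

τ ≈ 36.6 N·m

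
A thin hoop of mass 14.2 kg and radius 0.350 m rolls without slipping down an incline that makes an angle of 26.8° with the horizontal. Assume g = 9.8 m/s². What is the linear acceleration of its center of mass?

a ≈ 2.21 m/s²

Translation along the incline: Mg sinθ − f = Ma.
Rotation about the center: fR = Iα with I = MR². No-slip gives a = αR, so f = (I/R²)a = M a.
Substituting: Mg sinθ = (1 + 1.000)Ma, so a = g sinθ/(1 + 1.000) = (9.8) sin 26.8° / 2.000 = 2.209 m/s².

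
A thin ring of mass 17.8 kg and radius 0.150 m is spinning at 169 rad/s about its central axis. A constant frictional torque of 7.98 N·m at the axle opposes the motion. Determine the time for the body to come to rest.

I = MR² = (17.8)(0.150)² = 0.4005 kg·m².
The net torque has magnitude 7.98 N·m, opposing ω.
|α| = τ/I = 7.980/0.4005 = 19.93 rad/s² (deceleration).
0 = ω₀ − |α|t ⇒ t = ω₀/|α| = 169/19.93 = 8.482 s.

t ≈ 8.48 s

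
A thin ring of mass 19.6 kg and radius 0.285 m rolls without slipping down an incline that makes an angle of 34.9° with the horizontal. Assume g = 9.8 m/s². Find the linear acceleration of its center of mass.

Translation along the incline: Mg sinθ − f = Ma.
Rotation about the center: fR = Iα with I = MR². No-slip gives a = αR, so f = (I/R²)a = M a.
Substituting: Mg sinθ = (1 + 1.000)Ma, so a = g sinθ/(1 + 1.000) = (9.8) sin 34.9° / 2.000 = 2.804 m/s².

a ≈ 2.80 m/s²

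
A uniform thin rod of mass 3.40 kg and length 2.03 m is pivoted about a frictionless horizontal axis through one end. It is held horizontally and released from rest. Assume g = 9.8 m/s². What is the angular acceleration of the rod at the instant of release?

About the pivot, I = (1/3)ML² = (1/3)(3.40)(2.03)² = 4.670 kg·m².
The weight acts at the center, a distance L/2 = 1.015 m from the pivot; τ = Mg(L/2) = 33.82 N·m.
α = τ/I = 33.82/4.670 = 7.241 rad/s².

α ≈ 7.24 rad/s²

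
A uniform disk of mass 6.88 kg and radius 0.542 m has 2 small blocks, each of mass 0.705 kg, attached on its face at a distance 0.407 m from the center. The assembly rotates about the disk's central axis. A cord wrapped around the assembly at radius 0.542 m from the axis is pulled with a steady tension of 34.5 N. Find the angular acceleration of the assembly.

α ≈ 15.0 rad/s²

I_disk = ½MR² = ½(6.88)(0.542)² = 1.011 kg·m².
I_blocks = 2·m·r² = 2(0.705)(0.407)² = 0.2336 kg·m².
Total I = 1.244 kg·m².
τ = F r = (34.5)(0.542) = 18.70 N·m.
α = τ/I = 18.70/1.244 = 15.03 rad/s².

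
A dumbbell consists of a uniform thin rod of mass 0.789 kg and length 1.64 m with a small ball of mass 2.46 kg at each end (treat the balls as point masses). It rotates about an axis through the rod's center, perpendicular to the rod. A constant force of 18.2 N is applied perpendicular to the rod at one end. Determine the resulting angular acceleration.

I_rod = (1/12)ML² = (1/12)(0.789)(1.64)² = 0.1768 kg·m².
I_balls = 2·m·(L/2)² = 2(2.46)(0.8200)² = 3.308 kg·m².
Total I = 3.485 kg·m².
τ = F·(L/2) = (18.2)(0.820) = 14.92 N·m.
α = τ/I = 14.92/3.485 = 4.282 rad/s².

α ≈ 4.28 rad/s²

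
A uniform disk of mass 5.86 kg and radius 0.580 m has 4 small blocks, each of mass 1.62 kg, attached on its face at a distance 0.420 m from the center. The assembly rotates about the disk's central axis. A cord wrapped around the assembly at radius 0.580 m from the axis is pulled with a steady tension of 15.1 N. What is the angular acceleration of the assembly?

α ≈ 4.11 rad/s²

I_disk = ½MR² = ½(5.86)(0.580)² = 0.9857 kg·m².
I_blocks = 4·m·r² = 4(1.62)(0.420)² = 1.143 kg·m².
Total I = 2.129 kg·m².
τ = F r = (15.1)(0.580) = 8.758 N·m.
α = τ/I = 8.758/2.129 = 4.114 rad/s².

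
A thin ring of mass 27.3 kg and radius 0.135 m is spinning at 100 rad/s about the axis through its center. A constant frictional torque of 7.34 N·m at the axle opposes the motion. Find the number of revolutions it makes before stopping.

≈ 53.9 revolutions

I = MR² = (27.3)(0.135)² = 0.4975 kg·m².
The net torque has magnitude 7.34 N·m, opposing ω.
|α| = τ/I = 7.340/0.4975 = 14.75 rad/s² (deceleration).
ω² = ω₀² − 2|α|θ with ω = 0 ⇒ θ = ω₀²/(2|α|) = 338.9 rad = 53.94 rev.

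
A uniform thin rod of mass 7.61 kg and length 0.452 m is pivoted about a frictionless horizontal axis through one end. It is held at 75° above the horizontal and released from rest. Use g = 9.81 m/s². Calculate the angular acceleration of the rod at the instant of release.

α ≈ 8.43 rad/s²

About the pivot, I = (1/3)ML² = (1/3)(7.61)(0.452)² = 0.5183 kg·m².
The weight acts at the center, a distance L/2 = 0.2260 m from the pivot; τ = Mg(L/2) cos 75° = 4.367 N·m.
α = τ/I = 4.367/0.5183 = 8.426 rad/s².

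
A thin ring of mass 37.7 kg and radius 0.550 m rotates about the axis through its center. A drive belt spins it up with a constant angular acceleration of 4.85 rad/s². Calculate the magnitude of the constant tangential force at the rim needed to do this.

F ≈ 101 N

I = MR² = (37.7)(0.550)² = 11.40 kg·m².
The required torque is τ = Iα = (11.40)(4.850) = 55.31 N·m.
A tangential force at the rim gives τ = FR, so F = τ/R = 55.31/0.550 = 100.6 N.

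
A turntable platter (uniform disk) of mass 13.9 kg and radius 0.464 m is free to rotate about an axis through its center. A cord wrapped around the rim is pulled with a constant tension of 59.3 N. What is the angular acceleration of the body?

α ≈ 18.4 rad/s²

I = ½MR² = (1/2)(13.9)(0.464)² = 1.496 kg·m².
τ = F R = (59.3)(0.464) = 27.52 N·m.
Newton's second law for rotation, τ = Iα, gives α = τ/I = 27.52/1.496 = 18.39 rad/s².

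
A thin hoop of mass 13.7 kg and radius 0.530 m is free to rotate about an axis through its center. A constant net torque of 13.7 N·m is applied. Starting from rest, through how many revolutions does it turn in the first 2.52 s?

≈ 1.80 revolutions

I = MR² = (13.7)(0.530)² = 3.848 kg·m².
α = τ/I = 13.7/3.848 = 3.560 rad/s².
θ = ½αt² = ½(3.560)(2.52)² = 11.30 rad.
Revolutions = θ/(2π) = 1.799.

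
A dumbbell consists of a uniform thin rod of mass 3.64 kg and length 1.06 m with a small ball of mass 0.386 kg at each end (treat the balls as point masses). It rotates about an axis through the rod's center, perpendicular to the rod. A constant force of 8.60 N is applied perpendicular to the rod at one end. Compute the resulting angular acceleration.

α ≈ 8.17 rad/s²

I_rod = (1/12)ML² = (1/12)(3.64)(1.06)² = 0.3408 kg·m².
I_balls = 2·m·(L/2)² = 2(0.386)(0.5300)² = 0.2169 kg·m².
Total I = 0.5577 kg·m².
τ = F·(L/2) = (8.60)(0.530) = 4.558 N·m.
α = τ/I = 4.558/0.5577 = 8.173 rad/s².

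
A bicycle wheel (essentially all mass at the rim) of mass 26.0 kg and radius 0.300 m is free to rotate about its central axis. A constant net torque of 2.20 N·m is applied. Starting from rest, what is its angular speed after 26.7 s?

I = MR² = (26.0)(0.300)² = 2.340 kg·m².
α = τ/I = 2.20/2.340 = 0.9402 rad/s².
ω = ω₀ + αt = 0 + (0.9402)(26.7) = 25.10 rad/s.

ω ≈ 25.1 rad/s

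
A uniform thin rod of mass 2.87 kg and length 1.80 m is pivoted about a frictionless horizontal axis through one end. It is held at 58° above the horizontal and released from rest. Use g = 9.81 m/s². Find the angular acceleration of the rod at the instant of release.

α ≈ 4.33 rad/s²

About the pivot, I = (1/3)ML² = (1/3)(2.87)(1.80)² = 3.100 kg·m².
The weight acts at the center, a distance L/2 = 0.9000 m from the pivot; τ = Mg(L/2) cos 58° = 13.43 N·m.
α = τ/I = 13.43/3.100 = 4.332 rad/s².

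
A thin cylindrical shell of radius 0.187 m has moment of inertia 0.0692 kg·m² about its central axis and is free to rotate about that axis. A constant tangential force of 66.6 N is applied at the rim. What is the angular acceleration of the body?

τ = F R = (66.6)(0.187) = 12.45 N·m.
Newton's second law for rotation, τ = Iα, gives α = τ/I = 12.45/0.06920 = 180.0 rad/s².

α ≈ 180 rad/s²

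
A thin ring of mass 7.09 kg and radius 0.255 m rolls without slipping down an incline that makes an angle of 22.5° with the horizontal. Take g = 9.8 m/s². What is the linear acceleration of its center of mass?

a ≈ 1.88 m/s²

Translation along the incline: Mg sinθ − f = Ma.
Rotation about the center: fR = Iα with I = MR². No-slip gives a = αR, so f = (I/R²)a = M a.
Substituting: Mg sinθ = (1 + 1.000)Ma, so a = g sinθ/(1 + 1.000) = (9.8) sin 22.5° / 2.000 = 1.875 m/s².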